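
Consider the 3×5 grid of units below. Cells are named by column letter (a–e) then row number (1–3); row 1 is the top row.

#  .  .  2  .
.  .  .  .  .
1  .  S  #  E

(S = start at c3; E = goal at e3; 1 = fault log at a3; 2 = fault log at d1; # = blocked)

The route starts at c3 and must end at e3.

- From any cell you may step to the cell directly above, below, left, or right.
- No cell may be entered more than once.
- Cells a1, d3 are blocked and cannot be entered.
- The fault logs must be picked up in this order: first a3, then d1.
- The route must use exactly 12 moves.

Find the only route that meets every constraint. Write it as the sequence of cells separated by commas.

The waypoints must appear in the order a3, d1, with no cell reused.
Route from c3: 2× left (reaching a3), up to a2, right to b2, up to b1, right to c1, down to c2, right to d2, up to d1, right to e1, 2× down (reaching e3) — 12 moves in all.
Check: order respected (1 at step 2, 2 at step 9); 12 moves as required.

c3, b3, a3, a2, b2, b1, c1, c2, d2, d1, e1, e2, e3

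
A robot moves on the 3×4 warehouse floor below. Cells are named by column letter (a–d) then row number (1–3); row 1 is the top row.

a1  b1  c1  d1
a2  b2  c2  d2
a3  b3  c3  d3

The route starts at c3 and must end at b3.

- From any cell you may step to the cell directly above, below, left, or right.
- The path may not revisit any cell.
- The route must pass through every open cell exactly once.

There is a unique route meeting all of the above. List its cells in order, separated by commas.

Need to visit all 12 open cells exactly once, starting at c3 and ending at b3.
Cell d1 has only two open neighbours (d2 and c1), so the path must pass straight through it: one of those is the cell it's entered from and the other is where it exits.
Route from c3: right to d3, 2× up (reaching d1), left to c1, down to c2, left to b2, up to b1, left to a1, 2× down (reaching a3), right to b3 — 11 moves in all.
Check: all 12 open cells covered.

c3, d3, d2, d1, c1, c2, b2, b1, a1, a2, a3, b3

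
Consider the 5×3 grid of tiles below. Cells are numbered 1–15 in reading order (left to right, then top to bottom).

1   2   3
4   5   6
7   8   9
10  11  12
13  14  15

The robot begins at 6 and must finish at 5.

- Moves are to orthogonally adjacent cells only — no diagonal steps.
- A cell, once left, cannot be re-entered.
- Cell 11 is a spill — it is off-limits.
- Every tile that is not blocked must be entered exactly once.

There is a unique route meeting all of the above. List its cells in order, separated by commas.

Need to visit all 14 open cells exactly once, starting at 6 and ending at 5.
Route from 6: up to 3, 2× left (reaching 1), 4× down (reaching 13), 2× right (reaching 15), 2× up (reaching 9), left to 8, up to 5 — 13 moves in all.
Check: all 14 open cells covered.

6, 3, 2, 1, 4, 7, 10, 13, 14, 15, 12, 9, 8, 5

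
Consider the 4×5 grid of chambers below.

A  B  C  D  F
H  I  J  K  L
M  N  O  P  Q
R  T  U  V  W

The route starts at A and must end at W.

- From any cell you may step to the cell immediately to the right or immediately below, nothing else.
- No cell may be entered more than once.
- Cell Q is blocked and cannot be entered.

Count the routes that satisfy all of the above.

20

A right/down-only route from A to W makes exactly 3 down-moves and 4 right-moves in some order.
With no other constraints that would be C(7,3) = 35 routes.
Subtract routes through each blocked cell (inclusion–exclusion for overlaps): − through Q: 15 → 20.
That gives 20 routes.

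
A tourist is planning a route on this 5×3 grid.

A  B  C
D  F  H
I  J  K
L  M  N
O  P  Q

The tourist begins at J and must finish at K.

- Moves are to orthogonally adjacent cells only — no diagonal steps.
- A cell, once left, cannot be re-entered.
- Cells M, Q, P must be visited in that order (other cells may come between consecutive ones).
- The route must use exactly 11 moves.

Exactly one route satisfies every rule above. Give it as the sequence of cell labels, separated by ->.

J -> M -> N -> Q -> P -> O -> L -> I -> D -> F -> H -> K

The waypoints must appear in the order M, Q, P, with no cell reused.
Route from J: down to M, right to N, down to Q, 2× left (reaching O), 3× up (reaching D), 2× right (reaching H), down to K — 11 moves in all.
Check: order respected (M at step 1, Q at step 3, P at step 4); 11 moves as required.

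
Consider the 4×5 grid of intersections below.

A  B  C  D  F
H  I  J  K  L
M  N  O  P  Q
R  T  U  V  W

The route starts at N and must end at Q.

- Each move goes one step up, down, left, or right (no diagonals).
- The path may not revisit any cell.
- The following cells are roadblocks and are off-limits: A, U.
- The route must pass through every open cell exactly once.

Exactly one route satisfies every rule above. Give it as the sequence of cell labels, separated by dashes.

N - T - R - M - H - I - B - C - D - F - L - K - J - O - P - V - W - Q

Need to visit all 18 open cells exactly once, starting at N and ending at Q.
Cell F has only two open neighbours (L and D), so the path must pass straight through it: one of those is the cell it's entered from and the other is where it exits.
Route from N: down to T, left to R, 2× up (reaching H), right to I, up to B, 3× right (reaching F), down to L, 2× left (reaching J), down to O, right to P, down to V, right to W, up to Q — 17 moves in all.
Check: all 18 open cells covered.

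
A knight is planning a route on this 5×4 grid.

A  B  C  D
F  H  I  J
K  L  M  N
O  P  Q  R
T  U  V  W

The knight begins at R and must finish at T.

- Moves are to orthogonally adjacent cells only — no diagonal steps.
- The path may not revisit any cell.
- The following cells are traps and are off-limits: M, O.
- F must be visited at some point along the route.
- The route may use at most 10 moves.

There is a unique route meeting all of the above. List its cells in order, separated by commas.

R, N, J, I, H, F, K, L, P, U, T

Any route must reach F and still end at T within 10 moves, so the order of the required stops is forced.
Route from R: 2× up (reaching J), 3× left (reaching F), down to K, right to L, 2× down (reaching U), left to T — 10 moves in all.
Check: all required cells visited; 10 ≤ 10 moves.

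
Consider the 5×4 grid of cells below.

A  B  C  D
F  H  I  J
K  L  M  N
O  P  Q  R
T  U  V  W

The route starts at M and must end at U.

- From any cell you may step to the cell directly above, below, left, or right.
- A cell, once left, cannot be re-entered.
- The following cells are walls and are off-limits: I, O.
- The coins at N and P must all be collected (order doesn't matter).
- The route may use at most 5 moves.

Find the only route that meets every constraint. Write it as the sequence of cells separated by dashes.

The 5-move cap with required stops at N, P leaves no slack for detours.
Route from M: right to N, down to R, 2× left (reaching P), down to U — 5 moves in all.
Check: all required cells visited; 5 ≤ 5 moves.

M - N - R - Q - P - U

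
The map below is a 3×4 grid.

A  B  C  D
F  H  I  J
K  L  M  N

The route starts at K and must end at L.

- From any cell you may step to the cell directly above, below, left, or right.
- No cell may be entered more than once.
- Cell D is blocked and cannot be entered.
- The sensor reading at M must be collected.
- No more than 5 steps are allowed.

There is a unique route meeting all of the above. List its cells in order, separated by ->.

K -> F -> H -> I -> M -> L

The budget equals the shortest possible length, so every move has to be on a shortest route through the required cells.
Route from K: up 1 to F, right 2 to I, down 1 to M, left 1 to L — 5 moves in all.
Check: all required cells visited; 5 ≤ 5 moves.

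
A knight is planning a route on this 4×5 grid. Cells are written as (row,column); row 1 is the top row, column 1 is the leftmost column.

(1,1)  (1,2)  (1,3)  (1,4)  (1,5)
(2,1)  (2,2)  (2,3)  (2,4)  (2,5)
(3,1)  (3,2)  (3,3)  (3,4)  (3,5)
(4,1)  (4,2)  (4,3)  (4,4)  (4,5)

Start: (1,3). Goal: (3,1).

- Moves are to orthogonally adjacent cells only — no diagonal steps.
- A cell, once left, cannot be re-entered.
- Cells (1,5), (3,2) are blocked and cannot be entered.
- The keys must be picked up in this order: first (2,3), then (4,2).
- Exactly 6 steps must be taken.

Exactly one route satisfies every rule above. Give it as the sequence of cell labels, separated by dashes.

The waypoints must appear in the order (2,3), (4,2), with no cell reused.
Route from (1,3): down 3 to (4,3), left 2 to (4,1), up 1 to (3,1) — 6 moves in all.
Check: order respected ((2,3) at step 1, (4,2) at step 4); 6 moves as required.

(1,3) - (2,3) - (3,3) - (4,3) - (4,2) - (4,1) - (3,1)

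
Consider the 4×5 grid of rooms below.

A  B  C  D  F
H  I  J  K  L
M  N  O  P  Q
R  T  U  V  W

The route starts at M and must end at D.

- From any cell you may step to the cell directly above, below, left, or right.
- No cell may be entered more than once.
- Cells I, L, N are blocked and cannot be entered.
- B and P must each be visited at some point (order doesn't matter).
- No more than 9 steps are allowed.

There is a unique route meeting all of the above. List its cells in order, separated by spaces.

The budget equals the shortest possible length, so every move has to be on a shortest route through the required cells.
Route from M: 2× up (reaching A), 2× right (reaching C), 2× down (reaching O), right to P, 2× up (reaching D) — 9 moves in all.
Check: all required cells visited; 9 ≤ 9 moves.

M H A B C J O P K D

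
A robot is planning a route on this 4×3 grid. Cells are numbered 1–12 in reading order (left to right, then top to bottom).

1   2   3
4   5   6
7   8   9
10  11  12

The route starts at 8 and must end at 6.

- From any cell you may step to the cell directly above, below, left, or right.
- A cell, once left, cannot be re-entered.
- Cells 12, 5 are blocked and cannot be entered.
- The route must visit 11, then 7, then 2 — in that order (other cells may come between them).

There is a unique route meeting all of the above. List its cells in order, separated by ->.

8 -> 11 -> 10 -> 7 -> 4 -> 1 -> 2 -> 3 -> 6

The waypoints must appear in the order 11, 7, 2, with no cell reused.
Route from 8: down to 11, left to 10, 3× up (reaching 1), 2× right (reaching 3), down to 6 — 8 moves in all.
Check: order respected (11 at step 1, 7 at step 3, 2 at step 6).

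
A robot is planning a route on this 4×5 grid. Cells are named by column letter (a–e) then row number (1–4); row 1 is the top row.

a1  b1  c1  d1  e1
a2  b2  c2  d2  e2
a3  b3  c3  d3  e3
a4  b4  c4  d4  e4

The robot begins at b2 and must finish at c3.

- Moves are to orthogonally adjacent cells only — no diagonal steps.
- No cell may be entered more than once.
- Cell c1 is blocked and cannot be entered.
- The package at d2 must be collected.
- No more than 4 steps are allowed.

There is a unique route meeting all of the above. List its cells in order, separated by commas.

The budget equals the shortest possible length, so every move has to be on a shortest route through the required cells.
Route from b2: 2× right (reaching d2), down to d3, left to c3 — 4 moves in all.
Check: all required cells visited; 4 ≤ 4 moves.

b2, c2, d2, d3, c3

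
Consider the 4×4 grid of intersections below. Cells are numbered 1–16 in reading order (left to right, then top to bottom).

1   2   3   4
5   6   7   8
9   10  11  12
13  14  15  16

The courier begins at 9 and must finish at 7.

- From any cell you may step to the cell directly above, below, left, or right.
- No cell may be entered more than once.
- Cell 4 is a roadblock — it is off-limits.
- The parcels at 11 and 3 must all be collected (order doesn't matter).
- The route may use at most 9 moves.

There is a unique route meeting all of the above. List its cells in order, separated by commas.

Any route must reach 11 and 3 and still end at 7 within 9 moves, so the order of the required stops is forced.
Route from 9: down to 13, 2× right (reaching 15), up to 11, left to 10, 2× up (reaching 2), right to 3, down to 7 — 9 moves in all.
Check: all required cells visited; 9 ≤ 9 moves.

9, 13, 14, 15, 11, 10, 6, 2, 3, 7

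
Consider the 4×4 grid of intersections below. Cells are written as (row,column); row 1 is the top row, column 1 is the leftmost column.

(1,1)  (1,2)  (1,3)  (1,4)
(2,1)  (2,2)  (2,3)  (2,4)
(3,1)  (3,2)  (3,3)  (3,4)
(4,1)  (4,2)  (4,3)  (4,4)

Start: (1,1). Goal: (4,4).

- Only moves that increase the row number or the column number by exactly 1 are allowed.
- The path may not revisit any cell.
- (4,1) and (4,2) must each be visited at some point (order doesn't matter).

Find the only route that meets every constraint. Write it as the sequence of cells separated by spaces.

(1,1) (2,1) (3,1) (4,1) (4,2) (4,3) (4,4)

Moves only go right or down, so the column and row indices never decrease.
Route from (1,1): 3× down (reaching (4,1)), 3× right (reaching (4,4)) — 6 moves in all.
Check: all required cells visited.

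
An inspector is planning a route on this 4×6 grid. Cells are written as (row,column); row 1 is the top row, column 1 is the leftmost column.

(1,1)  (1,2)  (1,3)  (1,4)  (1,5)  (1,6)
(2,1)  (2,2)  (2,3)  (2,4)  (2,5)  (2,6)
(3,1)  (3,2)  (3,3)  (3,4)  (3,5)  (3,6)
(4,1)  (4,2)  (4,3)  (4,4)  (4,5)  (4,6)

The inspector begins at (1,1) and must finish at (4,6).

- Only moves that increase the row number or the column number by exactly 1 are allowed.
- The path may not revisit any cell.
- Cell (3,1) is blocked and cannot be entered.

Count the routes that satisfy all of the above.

50

A right/down-only route from (1,1) to (4,6) makes exactly 3 down-moves and 5 right-moves in some order.
With no other constraints that would be C(8,3) = 56 routes.
Subtract routes through each blocked cell (inclusion–exclusion for overlaps): − through (3,1): 6 → 50.
That gives 50 routes.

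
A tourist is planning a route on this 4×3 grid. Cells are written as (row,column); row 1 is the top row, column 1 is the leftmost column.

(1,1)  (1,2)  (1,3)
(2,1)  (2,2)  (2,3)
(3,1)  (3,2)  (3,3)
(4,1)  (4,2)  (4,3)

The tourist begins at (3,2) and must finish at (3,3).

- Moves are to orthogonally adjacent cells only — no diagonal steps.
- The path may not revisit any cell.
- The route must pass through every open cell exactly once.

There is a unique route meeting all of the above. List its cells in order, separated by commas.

(3,2), (2,2), (2,3), (1,3), (1,2), (1,1), (2,1), (3,1), (4,1), (4,2), (4,3), (3,3)

Need to visit all 12 open cells exactly once, starting at (3,2) and ending at (3,3).
Route from (3,2): up 1 to (2,2), right 1 to (2,3), up 1 to (1,3), left 2 to (1,1), down 3 to (4,1), right 2 to (4,3), up 1 to (3,3) — 11 moves in all.
Check: all 12 open cells covered.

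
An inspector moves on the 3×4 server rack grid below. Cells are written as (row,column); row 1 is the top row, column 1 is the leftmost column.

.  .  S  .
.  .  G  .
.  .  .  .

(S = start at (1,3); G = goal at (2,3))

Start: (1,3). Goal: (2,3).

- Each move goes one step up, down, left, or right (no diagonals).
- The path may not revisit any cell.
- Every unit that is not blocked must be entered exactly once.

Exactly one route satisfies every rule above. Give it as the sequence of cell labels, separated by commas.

(1,3), (1,4), (2,4), (3,4), (3,3), (3,2), (3,1), (2,1), (1,1), (1,2), (2,2), (2,3)

Need to visit all 12 open cells exactly once, starting at (1,3) and ending at (2,3).
Cell (1,1) has only two open neighbours ((2,1) and (1,2)), so the path must pass straight through it: one of those is the cell it's entered from and the other is where it exits.
Route from (1,3): right to (1,4), 2× down (reaching (3,4)), 3× left (reaching (3,1)), 2× up (reaching (1,1)), right to (1,2), down to (2,2), right to (2,3) — 11 moves in all.
Check: all 12 open cells covered.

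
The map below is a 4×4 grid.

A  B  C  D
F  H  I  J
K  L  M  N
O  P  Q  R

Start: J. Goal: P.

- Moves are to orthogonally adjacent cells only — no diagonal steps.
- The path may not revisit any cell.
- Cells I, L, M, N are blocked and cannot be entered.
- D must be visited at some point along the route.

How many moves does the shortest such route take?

Any route passes through D somewhere between J and P. Summing Manhattan distances along the two legs (J → D → P) gives a lower bound of 1 + 5 = 6 moves.
That bound ignores the blocked cells. Measuring each leg by the fewest moves that actually steer around them (J→D: 1; D→P: 7) raises the lower bound to 8.
A route of 8 moves exists: J → D → C → B → H → F → K → O → P.
Since 8 matches that lower bound, it is optimal.

8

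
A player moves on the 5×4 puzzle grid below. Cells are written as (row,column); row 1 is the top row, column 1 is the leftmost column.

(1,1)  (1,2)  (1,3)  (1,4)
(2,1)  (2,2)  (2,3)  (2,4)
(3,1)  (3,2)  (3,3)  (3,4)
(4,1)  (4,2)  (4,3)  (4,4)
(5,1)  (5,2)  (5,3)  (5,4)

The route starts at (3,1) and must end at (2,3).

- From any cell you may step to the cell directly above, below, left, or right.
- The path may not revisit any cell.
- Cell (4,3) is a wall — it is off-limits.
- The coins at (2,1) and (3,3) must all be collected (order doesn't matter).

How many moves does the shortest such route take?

Any route passes through (2,1) and (3,3) in some order between (3,1) and (2,3). Summing Manhattan distances along each leg and taking the cheapest ordering ((3,1) → (2,1) → (3,3) → (2,3)) gives a lower bound of 1 + 3 + 1 = 5 moves.
A route of 5 moves achieves this: (3,1) → (2,1) → (2,2) → (3,2) → (3,3) → (2,3).
Since 5 matches the lower bound, it is optimal.

5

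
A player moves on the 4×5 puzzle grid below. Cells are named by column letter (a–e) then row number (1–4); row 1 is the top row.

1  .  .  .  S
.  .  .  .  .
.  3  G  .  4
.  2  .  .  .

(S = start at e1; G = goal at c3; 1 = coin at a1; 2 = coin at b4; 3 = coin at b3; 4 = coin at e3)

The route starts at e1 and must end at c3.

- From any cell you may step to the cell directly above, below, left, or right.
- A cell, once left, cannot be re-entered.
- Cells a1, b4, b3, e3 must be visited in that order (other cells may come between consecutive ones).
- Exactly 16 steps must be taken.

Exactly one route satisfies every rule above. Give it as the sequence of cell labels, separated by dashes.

The waypoints must appear in the order a1, b4, b3, e3, with no cell reused.
Route from e1: left 4 to a1, down 3 to a4, right 1 to b4, up 2 to b2, right 3 to e2, down 1 to e3, left 2 to c3 — 16 moves in all.
Check: order respected (1 at step 4, 2 at step 8, 3 at step 9, 4 at step 14); 16 moves as required.

e1 - d1 - c1 - b1 - a1 - a2 - a3 - a4 - b4 - b3 - b2 - c2 - d2 - e2 - e3 - d3 - c3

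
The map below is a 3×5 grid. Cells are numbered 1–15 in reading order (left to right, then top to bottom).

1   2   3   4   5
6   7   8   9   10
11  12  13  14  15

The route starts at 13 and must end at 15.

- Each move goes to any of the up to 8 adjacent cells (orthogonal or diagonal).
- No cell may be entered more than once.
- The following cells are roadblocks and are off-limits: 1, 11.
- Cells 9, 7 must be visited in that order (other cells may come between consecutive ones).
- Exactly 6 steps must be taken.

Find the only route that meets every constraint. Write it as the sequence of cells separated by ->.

13 -> 9 -> 3 -> 7 -> 8 -> 14 -> 15

The waypoints must appear in the order 9, 7, with no cell reused.
Route from 13: up-right to 9, up-left to 3, down-left to 7, right to 8, down-right to 14, right to 15 — 6 moves in all.
Check: order respected (9 at step 1, 7 at step 3); 6 moves as required.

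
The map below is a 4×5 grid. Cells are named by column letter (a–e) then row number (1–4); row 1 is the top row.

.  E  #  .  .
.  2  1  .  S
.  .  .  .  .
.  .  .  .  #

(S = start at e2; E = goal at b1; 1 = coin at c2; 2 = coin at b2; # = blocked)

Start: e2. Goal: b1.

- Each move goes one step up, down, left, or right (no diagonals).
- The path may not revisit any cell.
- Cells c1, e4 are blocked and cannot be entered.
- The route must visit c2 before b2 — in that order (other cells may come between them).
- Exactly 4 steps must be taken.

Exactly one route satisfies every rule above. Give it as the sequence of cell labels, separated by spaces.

The waypoints must appear in the order c2, b2, with no cell reused.
Route from e2: 3× left (reaching b2), up to b1 — 4 moves in all.
Check: order respected (1 at step 2, 2 at step 3); 4 moves as required.

e2 d2 c2 b2 b1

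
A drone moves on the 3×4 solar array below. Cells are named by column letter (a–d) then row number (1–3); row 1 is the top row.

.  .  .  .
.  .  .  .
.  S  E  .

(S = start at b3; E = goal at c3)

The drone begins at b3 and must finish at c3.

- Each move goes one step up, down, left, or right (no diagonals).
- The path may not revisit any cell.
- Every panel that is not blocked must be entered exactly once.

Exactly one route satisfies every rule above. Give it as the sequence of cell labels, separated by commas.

Need to visit all 12 open cells exactly once, starting at b3 and ending at c3.
Cell a1 has only two open neighbours (a2 and b1), so the path must pass straight through it: one of those is the cell it's entered from and the other is where it exits.
Route from b3: left 1 to a3, up 2 to a1, right 1 to b1, down 1 to b2, right 1 to c2, up 1 to c1, right 1 to d1, down 2 to d3, left 1 to c3 — 11 moves in all.
Check: all 12 open cells covered.

b3, a3, a2, a1, b1, b2, c2, c1, d1, d2, d3, c3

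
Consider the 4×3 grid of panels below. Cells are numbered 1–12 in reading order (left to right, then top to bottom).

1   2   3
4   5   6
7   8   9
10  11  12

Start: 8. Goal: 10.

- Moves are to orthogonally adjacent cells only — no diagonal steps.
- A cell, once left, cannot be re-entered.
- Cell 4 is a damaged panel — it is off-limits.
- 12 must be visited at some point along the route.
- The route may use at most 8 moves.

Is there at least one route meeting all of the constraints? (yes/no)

yes

One route that works: 8 → 9 → 12 → 11 → 10.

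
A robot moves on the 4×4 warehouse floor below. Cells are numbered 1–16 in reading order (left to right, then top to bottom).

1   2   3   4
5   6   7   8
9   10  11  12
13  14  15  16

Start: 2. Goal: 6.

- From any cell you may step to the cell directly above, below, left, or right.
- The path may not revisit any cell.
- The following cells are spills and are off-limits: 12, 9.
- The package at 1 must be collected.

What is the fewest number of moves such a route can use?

3

Any route passes through 1 somewhere between 2 and 6. Summing Manhattan distances along the two legs (2 → 1 → 6) gives a lower bound of 1 + 2 = 3 moves.
A route of 3 moves achieves this: 2 → 1 → 5 → 6.
Since 3 matches the lower bound, it is optimal.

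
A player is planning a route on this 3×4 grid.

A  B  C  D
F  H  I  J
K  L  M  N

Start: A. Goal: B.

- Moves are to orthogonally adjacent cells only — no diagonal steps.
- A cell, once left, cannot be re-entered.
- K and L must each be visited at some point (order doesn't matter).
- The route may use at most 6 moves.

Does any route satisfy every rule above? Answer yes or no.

yes

One route that works: A → F → K → L → H → B.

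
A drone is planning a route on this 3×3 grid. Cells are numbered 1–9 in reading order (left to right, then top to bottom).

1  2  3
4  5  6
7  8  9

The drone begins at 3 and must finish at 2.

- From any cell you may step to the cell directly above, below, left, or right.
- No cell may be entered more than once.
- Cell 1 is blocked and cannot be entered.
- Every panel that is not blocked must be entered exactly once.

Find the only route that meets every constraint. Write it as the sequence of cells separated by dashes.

3 - 6 - 9 - 8 - 7 - 4 - 5 - 2

Need to visit all 8 open cells exactly once, starting at 3 and ending at 2.
Cell 4 has only two open neighbours (7 and 5), so the path must pass straight through it: one of those is the cell it's entered from and the other is where it exits.
Route from 3: 2× down (reaching 9), 2× left (reaching 7), up to 4, right to 5, up to 2 — 7 moves in all.
Check: all 8 open cells covered.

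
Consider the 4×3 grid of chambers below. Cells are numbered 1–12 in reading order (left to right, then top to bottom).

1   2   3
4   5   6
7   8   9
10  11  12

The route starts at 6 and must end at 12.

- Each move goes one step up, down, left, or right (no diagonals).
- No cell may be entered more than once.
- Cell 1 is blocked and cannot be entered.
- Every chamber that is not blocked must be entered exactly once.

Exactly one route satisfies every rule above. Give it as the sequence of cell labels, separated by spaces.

Need to visit all 11 open cells exactly once, starting at 6 and ending at 12.
Cell 10 has only two open neighbours (7 and 11), so the path must pass straight through it: one of those is the cell it's entered from and the other is where it exits.
Route from 6: up 1 to 3, left 1 to 2, down 1 to 5, left 1 to 4, down 2 to 10, right 1 to 11, up 1 to 8, right 1 to 9, down 1 to 12 — 10 moves in all.
Check: all 11 open cells covered.

6 3 2 5 4 7 10 11 8 9 12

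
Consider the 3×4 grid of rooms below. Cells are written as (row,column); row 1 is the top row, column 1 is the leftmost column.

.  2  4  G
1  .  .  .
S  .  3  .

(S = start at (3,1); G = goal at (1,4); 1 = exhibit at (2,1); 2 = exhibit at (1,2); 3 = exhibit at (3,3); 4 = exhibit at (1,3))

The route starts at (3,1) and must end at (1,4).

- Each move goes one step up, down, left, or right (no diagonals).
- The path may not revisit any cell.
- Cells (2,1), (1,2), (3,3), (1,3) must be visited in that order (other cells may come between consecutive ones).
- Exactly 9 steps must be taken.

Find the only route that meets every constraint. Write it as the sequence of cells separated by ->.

(3,1) -> (2,1) -> (1,1) -> (1,2) -> (2,2) -> (3,2) -> (3,3) -> (2,3) -> (1,3) -> (1,4)

The waypoints must appear in the order (2,1), (1,2), (3,3), (1,3), with no cell reused.
Route from (3,1): 2× up (reaching (1,1)), right to (1,2), 2× down (reaching (3,2)), right to (3,3), 2× up (reaching (1,3)), right to (1,4) — 9 moves in all.
Check: order respected (1 at step 1, 2 at step 3, 3 at step 6, 4 at step 8); 9 moves as required.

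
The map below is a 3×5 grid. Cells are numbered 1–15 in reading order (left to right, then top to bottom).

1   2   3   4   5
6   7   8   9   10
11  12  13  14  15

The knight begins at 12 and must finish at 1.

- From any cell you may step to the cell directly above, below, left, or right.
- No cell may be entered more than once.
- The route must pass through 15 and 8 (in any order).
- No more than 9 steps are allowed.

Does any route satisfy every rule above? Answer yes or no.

yes

One route that works: 12 → 13 → 14 → 15 → 10 → 9 → 8 → 3 → 2 → 1.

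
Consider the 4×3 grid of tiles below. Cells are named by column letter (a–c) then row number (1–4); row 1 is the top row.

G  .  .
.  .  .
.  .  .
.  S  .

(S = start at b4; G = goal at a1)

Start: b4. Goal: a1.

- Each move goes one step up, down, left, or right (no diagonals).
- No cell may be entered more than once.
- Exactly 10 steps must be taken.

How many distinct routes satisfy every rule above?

Need simple routes of exactly 10 moves from b4 to a1 (Manhattan distance 4, so 3 moves are spent on a detour and 3 undoing it).
Enumerating: b4 a4 a3 a2 b2 b3 c3 c2 c1 b1 a1 | b4 a4 a3 b3 c3 c2 c1 b1 b2 a2 a1 | b4 c4 c3 c2 c1 b1 b2 b3 a3 a2 a1 | b4 c4 c3 b3 a3 a2 b2 c2 c1 b1 a1.
That gives 4 routes.

4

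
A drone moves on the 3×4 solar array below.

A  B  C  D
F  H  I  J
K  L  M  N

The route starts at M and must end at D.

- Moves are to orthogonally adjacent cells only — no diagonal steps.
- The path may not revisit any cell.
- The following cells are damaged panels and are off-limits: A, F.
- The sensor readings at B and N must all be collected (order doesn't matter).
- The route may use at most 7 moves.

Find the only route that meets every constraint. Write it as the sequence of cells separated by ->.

M -> N -> J -> I -> H -> B -> C -> D

Any route must reach B and N and still end at D within 7 moves, so the order of the required stops is forced.
Route from M: right 1 to N, up 1 to J, left 2 to H, up 1 to B, right 2 to D — 7 moves in all.
Check: all required cells visited; 7 ≤ 7 moves.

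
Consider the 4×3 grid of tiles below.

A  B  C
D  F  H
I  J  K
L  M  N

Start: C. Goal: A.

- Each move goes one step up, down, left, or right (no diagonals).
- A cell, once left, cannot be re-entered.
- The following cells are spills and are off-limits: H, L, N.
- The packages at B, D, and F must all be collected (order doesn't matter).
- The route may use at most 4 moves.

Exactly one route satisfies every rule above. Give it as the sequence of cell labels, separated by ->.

The 4-move cap with required stops at B, D, F leaves no slack for detours.
Route from C: left 1 to B, down 1 to F, left 1 to D, up 1 to A — 4 moves in all.
Check: all required cells visited; 4 ≤ 4 moves.

C -> B -> F -> D -> A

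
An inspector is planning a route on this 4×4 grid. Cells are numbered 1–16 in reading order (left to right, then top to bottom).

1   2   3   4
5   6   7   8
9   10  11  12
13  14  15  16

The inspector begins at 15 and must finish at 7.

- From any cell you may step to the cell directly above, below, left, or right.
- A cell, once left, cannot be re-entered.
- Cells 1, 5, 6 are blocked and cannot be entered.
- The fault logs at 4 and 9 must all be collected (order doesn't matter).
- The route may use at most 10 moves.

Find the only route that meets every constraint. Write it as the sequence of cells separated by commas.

The 10-move cap with required stops at 4, 9 leaves no slack for detours.
Route from 15: left 2 to 13, up 1 to 9, right 3 to 12, up 2 to 4, left 1 to 3, down 1 to 7 — 10 moves in all.
Check: all required cells visited; 10 ≤ 10 moves.

15, 14, 13, 9, 10, 11, 12, 8, 4, 3, 7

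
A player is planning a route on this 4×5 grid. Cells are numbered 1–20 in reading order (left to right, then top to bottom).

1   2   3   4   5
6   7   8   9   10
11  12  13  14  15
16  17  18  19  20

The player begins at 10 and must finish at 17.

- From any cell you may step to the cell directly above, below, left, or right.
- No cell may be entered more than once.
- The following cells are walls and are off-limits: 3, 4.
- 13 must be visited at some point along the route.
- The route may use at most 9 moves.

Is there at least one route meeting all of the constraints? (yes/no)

yes

One route that works: 10 → 15 → 14 → 13 → 18 → 17.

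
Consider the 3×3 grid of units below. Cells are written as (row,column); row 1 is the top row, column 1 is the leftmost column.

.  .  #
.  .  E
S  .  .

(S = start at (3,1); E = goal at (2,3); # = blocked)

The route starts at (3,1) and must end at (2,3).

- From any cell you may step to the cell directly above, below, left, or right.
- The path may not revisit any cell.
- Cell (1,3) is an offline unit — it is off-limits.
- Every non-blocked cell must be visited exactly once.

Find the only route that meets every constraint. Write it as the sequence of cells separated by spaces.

Need to visit all 8 open cells exactly once, starting at (3,1) and ending at (2,3).
Cell (1,1) has only two open neighbours ((2,1) and (1,2)), so the path must pass straight through it: one of those is the cell it's entered from and the other is where it exits.
Route from (3,1): up 2 to (1,1), right 1 to (1,2), down 2 to (3,2), right 1 to (3,3), up 1 to (2,3) — 7 moves in all.
Check: all 8 open cells covered.

(3,1) (2,1) (1,1) (1,2) (2,2) (3,2) (3,3) (2,3)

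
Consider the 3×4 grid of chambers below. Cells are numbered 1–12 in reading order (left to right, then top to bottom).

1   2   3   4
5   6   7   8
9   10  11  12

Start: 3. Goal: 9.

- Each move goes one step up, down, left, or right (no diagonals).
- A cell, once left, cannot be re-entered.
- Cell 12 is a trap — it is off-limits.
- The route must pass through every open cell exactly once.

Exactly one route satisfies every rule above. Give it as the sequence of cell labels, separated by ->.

3 -> 4 -> 8 -> 7 -> 11 -> 10 -> 6 -> 2 -> 1 -> 5 -> 9

Need to visit all 11 open cells exactly once, starting at 3 and ending at 9.
Cell 4 has only two open neighbours (8 and 3), so the path must pass straight through it: one of those is the cell it's entered from and the other is where it exits.
Route from 3: right 1 to 4, down 1 to 8, left 1 to 7, down 1 to 11, left 1 to 10, up 2 to 2, left 1 to 1, down 2 to 9 — 10 moves in all.
Check: all 11 open cells covered.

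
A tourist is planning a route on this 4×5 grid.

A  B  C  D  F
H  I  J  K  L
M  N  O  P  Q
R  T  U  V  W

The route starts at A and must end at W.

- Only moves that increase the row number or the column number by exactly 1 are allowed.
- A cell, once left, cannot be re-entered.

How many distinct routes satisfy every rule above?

35

A right/down-only route from A to W makes exactly 3 down-moves and 4 right-moves in some order.
With no other constraints that would be C(7,3) = 35 routes.
That gives 35 routes.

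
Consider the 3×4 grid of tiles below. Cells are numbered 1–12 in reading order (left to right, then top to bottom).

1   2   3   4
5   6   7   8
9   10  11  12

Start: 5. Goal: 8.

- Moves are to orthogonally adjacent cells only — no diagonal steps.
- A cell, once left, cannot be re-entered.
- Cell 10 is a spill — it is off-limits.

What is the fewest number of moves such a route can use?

The Manhattan distance from 5 to 8 is |2−2| + |1−4| = 3, so at least 3 moves are needed.
A route of 3 moves achieves this: 5 → 6 → 7 → 8.
Since 3 matches the lower bound, it is optimal.

3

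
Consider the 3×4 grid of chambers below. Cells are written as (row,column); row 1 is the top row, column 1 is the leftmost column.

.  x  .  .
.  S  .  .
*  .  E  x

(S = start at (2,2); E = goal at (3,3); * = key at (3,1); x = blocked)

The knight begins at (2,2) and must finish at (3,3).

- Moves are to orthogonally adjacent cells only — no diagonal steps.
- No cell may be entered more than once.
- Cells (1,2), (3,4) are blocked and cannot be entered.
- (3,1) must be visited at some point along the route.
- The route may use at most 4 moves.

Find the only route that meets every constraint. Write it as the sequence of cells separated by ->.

(2,2) -> (2,1) -> (3,1) -> (3,2) -> (3,3)

Any route must reach (3,1) and still end at (3,3) within 4 moves, so the order of the required stops is forced.
Route from (2,2): left 1 to (2,1), down 1 to (3,1), right 2 to (3,3) — 4 moves in all.
Check: all required cells visited; 4 ≤ 4 moves.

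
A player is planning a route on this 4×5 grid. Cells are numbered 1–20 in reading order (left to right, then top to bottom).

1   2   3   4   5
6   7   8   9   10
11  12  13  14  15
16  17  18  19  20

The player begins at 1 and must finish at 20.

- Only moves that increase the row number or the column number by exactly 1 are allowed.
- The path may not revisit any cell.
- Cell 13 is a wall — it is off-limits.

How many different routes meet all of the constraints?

A right/down-only route from 1 to 20 makes exactly 3 down-moves and 4 right-moves in some order.
With no other constraints that would be C(7,3) = 35 routes.
Subtract routes through each blocked cell (inclusion–exclusion for overlaps): − through 13: 18 → 17.
That gives 17 routes.

17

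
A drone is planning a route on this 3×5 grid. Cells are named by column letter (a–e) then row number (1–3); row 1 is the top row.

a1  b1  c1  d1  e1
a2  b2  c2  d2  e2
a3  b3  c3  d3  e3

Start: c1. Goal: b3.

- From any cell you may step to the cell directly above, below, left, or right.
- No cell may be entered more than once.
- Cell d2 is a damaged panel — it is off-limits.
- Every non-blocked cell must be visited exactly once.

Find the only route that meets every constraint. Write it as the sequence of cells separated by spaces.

Need to visit all 14 open cells exactly once, starting at c1 and ending at b3.
Cell e3 has only two open neighbours (e2 and d3), so the path must pass straight through it: one of those is the cell it's entered from and the other is where it exits.
Route from c1: right 2 to e1, down 2 to e3, left 2 to c3, up 1 to c2, left 1 to b2, up 1 to b1, left 1 to a1, down 2 to a3, right 1 to b3 — 13 moves in all.
Check: all 14 open cells covered.

c1 d1 e1 e2 e3 d3 c3 c2 b2 b1 a1 a2 a3 b3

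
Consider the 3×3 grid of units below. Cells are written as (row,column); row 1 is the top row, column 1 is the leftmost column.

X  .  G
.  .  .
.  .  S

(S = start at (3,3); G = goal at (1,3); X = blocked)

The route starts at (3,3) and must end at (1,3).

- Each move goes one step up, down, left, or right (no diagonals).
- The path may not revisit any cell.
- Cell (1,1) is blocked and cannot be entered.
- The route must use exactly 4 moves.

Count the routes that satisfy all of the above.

3

Need simple routes of exactly 4 moves from (3,3) to (1,3) (Manhattan distance 2, so 1 moves are spent on a detour and 1 undoing it).
Enumerating: (3,3) (2,3) (2,2) (1,2) (1,3) | (3,3) (3,2) (2,2) (1,2) (1,3) | (3,3) (3,2) (2,2) (2,3) (1,3).
That gives 3 routes.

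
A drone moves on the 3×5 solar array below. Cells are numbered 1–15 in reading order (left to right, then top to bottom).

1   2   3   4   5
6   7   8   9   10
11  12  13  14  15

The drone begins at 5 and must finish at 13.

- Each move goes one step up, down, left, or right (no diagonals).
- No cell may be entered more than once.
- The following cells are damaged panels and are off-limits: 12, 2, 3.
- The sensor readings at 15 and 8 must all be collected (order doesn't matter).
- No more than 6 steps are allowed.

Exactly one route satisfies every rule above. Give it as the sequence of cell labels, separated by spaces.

5 10 15 14 9 8 13

Any route must reach 15 and 8 and still end at 13 within 6 moves, so the order of the required stops is forced.
Route from 5: 2× down (reaching 15), left to 14, up to 9, left to 8, down to 13 — 6 moves in all.
Check: all required cells visited; 6 ≤ 6 moves.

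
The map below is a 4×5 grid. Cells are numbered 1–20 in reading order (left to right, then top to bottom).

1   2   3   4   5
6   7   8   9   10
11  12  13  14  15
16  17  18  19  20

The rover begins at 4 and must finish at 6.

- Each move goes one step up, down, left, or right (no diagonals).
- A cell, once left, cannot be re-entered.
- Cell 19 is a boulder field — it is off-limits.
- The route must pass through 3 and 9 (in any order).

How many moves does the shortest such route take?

Any route passes through 3 and 9 in some order between 4 and 6. Summing Manhattan distances along each leg and taking the cheapest ordering (4 → 3 → 9 → 6) gives a lower bound of 1 + 2 + 3 = 6 moves.
A route of 6 moves achieves this: 4 → 9 → 8 → 3 → 2 → 7 → 6.
Since 6 matches the lower bound, it is optimal.

6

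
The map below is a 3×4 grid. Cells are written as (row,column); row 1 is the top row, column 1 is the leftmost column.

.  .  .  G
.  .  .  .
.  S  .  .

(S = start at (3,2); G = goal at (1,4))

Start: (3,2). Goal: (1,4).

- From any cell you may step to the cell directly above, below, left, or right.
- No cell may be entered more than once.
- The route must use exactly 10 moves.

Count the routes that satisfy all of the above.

5

Need simple routes of exactly 10 moves from (3,2) to (1,4) (Manhattan distance 4, so 3 moves are spent on a detour and 3 undoing it).
Enumerating: (3,2) (2,2) (2,1) (1,1) (1,2) (1,3) (2,3) (3,3) (3,4) (2,4) (1,4) | (3,2) (3,1) (2,1) (1,1) (1,2) (2,2) (2,3) (3,3) (3,4) (2,4) (1,4) | (3,2) (3,1) (2,1) (1,1) (1,2) (1,3) (2,3) (3,3) (3,4) (2,4) (1,4) | (3,2) (3,1) (2,1) (2,2) (1,2) (1,3) (2,3) (3,3) (3,4) (2,4) (1,4) | (3,2) (3,3) (3,4) (2,4) (2,3) (2,2) (2,1) (1,1) (1,2) (1,3) (1,4).
That gives 5 routes.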